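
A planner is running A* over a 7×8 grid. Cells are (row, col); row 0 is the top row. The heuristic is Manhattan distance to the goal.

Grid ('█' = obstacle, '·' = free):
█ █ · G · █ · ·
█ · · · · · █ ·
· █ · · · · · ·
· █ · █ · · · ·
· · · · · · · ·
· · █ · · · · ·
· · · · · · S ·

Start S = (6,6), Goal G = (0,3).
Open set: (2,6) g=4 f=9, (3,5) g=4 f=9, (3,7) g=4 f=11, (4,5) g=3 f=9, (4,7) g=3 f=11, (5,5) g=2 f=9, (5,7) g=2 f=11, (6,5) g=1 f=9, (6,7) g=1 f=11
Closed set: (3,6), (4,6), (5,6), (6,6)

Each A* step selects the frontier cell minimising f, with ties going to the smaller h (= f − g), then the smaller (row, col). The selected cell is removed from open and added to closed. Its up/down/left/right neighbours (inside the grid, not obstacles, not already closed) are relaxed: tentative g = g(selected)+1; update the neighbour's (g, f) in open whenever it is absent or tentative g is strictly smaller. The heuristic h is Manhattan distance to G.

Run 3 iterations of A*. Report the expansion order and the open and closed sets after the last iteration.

order=[(2,6) → (2,5) → (1,5)]; open=[(1,4) g=7 f=9, (2,4) g=6 f=9, (2,7) g=5 f=11, (3,5) g=4 f=9, (3,7) g=4 f=11, (4,5) g=3 f=9, (4,7) g=3 f=11, (5,5) g=2 f=9, (5,7) g=2 f=11, (6,5) g=1 f=9, (6,7) g=1 f=11]; closed=[(1,5), (2,5), (2,6), (3,6), (4,6), (5,6), (6,6)]

step 1: expand (2,6) (f=9, h=5) → closed; open now [(2,5) g=5 f=9, (2,7) g=5 f=11, (3,5) g=4 f=9, (3,7) g=4 f=11, (4,5) g=3 f=9, (4,7) g=3 f=11, (5,5) g=2 f=9, (5,7) g=2 f=11, (6,5) g=1 f=9, (6,7) g=1 f=11]
step 2: expand (2,5) (f=9, h=4) → closed; open now [(1,5) g=6 f=9, (2,4) g=6 f=9, (2,7) g=5 f=11, (3,5) g=4 f=9, (3,7) g=4 f=11, (4,5) g=3 f=9, (4,7) g=3 f=11, (5,5) g=2 f=9, (5,7) g=2 f=11, (6,5) g=1 f=9, (6,7) g=1 f=11]
step 3: expand (1,5) (f=9, h=3) → closed; open now [(1,4) g=7 f=9, (2,4) g=6 f=9, (2,7) g=5 f=11, (3,5) g=4 f=9, (3,7) g=4 f=11, (4,5) g=3 f=9, (4,7) g=3 f=11, (5,5) g=2 f=9, (5,7) g=2 f=11, (6,5) g=1 f=9, (6,7) g=1 f=11]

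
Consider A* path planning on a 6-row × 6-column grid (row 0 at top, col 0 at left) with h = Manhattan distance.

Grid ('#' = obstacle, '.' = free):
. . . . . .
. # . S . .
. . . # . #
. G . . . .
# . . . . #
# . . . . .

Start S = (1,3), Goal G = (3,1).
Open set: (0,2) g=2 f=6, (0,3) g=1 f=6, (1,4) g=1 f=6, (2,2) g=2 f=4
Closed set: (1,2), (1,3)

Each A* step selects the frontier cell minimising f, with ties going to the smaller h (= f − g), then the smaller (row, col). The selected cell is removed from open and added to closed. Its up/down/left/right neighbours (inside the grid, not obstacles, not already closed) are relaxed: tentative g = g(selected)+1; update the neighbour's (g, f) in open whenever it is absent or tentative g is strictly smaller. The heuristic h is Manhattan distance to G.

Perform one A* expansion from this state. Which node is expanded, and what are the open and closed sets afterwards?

step 1: expand (2,2) (f=4, h=2) → closed; open now [(0,2) g=2 f=6, (0,3) g=1 f=6, (1,4) g=1 f=6, (2,1) g=3 f=4, (3,2) g=3 f=4]

expanded=(2,2); open=[(0,2) g=2 f=6, (0,3) g=1 f=6, (1,4) g=1 f=6, (2,1) g=3 f=4, (3,2) g=3 f=4]; closed=[(1,2), (1,3), (2,2)]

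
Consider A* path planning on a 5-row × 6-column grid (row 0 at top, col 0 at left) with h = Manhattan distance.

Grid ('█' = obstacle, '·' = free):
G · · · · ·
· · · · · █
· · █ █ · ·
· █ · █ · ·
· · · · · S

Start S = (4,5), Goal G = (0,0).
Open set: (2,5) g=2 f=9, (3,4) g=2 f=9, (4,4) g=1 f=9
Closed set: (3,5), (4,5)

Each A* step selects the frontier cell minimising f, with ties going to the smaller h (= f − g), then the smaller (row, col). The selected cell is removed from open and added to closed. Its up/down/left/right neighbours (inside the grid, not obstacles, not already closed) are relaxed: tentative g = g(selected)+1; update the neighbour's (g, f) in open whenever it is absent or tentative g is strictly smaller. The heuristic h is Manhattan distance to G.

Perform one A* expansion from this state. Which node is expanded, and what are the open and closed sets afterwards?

expanded=(2,5); open=[(2,4) g=3 f=9, (3,4) g=2 f=9, (4,4) g=1 f=9]; closed=[(2,5), (3,5), (4,5)]

step 1: expand (2,5) (f=9, h=7) → closed; open now [(2,4) g=3 f=9, (3,4) g=2 f=9, (4,4) g=1 f=9]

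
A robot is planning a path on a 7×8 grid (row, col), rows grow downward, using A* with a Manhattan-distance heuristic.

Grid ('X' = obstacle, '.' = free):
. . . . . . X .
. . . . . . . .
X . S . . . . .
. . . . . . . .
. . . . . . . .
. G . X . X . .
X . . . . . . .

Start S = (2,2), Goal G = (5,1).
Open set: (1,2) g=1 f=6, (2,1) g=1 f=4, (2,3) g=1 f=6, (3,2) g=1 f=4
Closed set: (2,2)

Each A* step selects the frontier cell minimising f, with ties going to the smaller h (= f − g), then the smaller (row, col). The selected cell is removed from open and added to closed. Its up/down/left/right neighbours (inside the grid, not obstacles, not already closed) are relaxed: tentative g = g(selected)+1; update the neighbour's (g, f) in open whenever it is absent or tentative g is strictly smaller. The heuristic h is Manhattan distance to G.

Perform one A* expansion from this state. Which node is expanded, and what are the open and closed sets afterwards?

step 1: expand (2,1) (f=4, h=3) → closed; open now [(1,1) g=2 f=6, (1,2) g=1 f=6, (2,3) g=1 f=6, (3,1) g=2 f=4, (3,2) g=1 f=4]

expanded=(2,1); open=[(1,1) g=2 f=6, (1,2) g=1 f=6, (2,3) g=1 f=6, (3,1) g=2 f=4, (3,2) g=1 f=4]; closed=[(2,1), (2,2)]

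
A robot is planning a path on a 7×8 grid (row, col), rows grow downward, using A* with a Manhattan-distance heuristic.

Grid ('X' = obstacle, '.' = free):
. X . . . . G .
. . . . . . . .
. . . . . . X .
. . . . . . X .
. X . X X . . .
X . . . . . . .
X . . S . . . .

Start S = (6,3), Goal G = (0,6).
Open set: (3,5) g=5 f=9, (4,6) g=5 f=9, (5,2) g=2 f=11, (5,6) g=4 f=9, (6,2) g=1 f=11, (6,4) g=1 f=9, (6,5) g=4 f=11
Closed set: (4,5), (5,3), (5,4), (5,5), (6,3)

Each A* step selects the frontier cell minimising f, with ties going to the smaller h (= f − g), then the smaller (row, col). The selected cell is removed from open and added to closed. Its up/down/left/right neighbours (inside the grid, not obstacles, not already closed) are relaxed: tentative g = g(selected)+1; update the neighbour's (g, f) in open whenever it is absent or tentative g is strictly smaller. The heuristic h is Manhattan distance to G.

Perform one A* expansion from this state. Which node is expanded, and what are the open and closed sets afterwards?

expanded=(3,5); open=[(2,5) g=6 f=9, (3,4) g=6 f=11, (4,6) g=5 f=9, (5,2) g=2 f=11, (5,6) g=4 f=9, (6,2) g=1 f=11, (6,4) g=1 f=9, (6,5) g=4 f=11]; closed=[(3,5), (4,5), (5,3), (5,4), (5,5), (6,3)]

step 1: expand (3,5) (f=9, h=4) → closed; open now [(2,5) g=6 f=9, (3,4) g=6 f=11, (4,6) g=5 f=9, (5,2) g=2 f=11, (5,6) g=4 f=9, (6,2) g=1 f=11, (6,4) g=1 f=9, (6,5) g=4 f=11]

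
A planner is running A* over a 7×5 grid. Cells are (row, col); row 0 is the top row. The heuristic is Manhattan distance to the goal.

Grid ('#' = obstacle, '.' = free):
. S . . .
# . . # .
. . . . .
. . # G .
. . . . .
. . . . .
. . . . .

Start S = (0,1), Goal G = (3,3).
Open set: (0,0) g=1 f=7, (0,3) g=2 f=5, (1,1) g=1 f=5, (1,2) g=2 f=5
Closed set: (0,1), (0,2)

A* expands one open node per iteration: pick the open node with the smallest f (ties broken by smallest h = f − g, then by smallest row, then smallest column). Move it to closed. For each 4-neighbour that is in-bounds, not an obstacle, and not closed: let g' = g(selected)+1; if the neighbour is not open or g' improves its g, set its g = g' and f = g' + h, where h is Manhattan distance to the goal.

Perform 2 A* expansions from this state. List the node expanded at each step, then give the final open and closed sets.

step 1: expand (0,3) (f=5, h=3) → closed; open now [(0,0) g=1 f=7, (0,4) g=3 f=7, (1,1) g=1 f=5, (1,2) g=2 f=5]
step 2: expand (1,2) (f=5, h=3) → closed; open now [(0,0) g=1 f=7, (0,4) g=3 f=7, (1,1) g=1 f=5, (2,2) g=3 f=5]

order=[(0,3) → (1,2)]; open=[(0,0) g=1 f=7, (0,4) g=3 f=7, (1,1) g=1 f=5, (2,2) g=3 f=5]; closed=[(0,1), (0,2), (0,3), (1,2)]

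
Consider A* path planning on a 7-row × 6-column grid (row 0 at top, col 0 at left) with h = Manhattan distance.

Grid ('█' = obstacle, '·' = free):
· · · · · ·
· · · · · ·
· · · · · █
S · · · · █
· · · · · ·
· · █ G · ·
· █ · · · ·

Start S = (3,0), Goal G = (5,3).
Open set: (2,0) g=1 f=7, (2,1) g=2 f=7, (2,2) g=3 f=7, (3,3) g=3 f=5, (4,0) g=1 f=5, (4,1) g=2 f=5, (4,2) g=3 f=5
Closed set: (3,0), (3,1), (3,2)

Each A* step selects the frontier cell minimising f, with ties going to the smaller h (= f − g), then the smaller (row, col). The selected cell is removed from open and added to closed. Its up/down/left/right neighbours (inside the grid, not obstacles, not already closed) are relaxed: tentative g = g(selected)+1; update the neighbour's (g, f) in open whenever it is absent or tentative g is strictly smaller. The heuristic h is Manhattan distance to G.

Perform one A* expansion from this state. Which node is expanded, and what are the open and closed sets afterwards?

step 1: expand (3,3) (f=5, h=2) → closed; open now [(2,0) g=1 f=7, (2,1) g=2 f=7, (2,2) g=3 f=7, (2,3) g=4 f=7, (3,4) g=4 f=7, (4,0) g=1 f=5, (4,1) g=2 f=5, (4,2) g=3 f=5, (4,3) g=4 f=5]

expanded=(3,3); open=[(2,0) g=1 f=7, (2,1) g=2 f=7, (2,2) g=3 f=7, (2,3) g=4 f=7, (3,4) g=4 f=7, (4,0) g=1 f=5, (4,1) g=2 f=5, (4,2) g=3 f=5, (4,3) g=4 f=5]; closed=[(3,0), (3,1), (3,2), (3,3)]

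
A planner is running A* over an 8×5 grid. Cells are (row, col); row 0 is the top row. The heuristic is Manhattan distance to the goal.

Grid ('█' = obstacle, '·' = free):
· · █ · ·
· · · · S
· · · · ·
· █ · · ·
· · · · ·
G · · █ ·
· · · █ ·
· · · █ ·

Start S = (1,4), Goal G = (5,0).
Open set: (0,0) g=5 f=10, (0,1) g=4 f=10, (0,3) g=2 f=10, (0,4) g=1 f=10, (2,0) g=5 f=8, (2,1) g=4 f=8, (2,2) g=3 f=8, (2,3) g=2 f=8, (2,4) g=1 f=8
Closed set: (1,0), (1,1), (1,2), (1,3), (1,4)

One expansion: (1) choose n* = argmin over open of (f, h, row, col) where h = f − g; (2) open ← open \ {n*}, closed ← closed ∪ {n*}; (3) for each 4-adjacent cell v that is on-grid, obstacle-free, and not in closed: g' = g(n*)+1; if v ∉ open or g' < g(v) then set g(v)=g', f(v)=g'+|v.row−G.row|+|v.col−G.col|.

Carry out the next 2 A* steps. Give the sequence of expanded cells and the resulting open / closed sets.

step 1: expand (2,0) (f=8, h=3) → closed; open now [(0,0) g=5 f=10, (0,1) g=4 f=10, (0,3) g=2 f=10, (0,4) g=1 f=10, (2,1) g=4 f=8, (2,2) g=3 f=8, (2,3) g=2 f=8, (2,4) g=1 f=8, (3,0) g=6 f=8]
step 2: expand (3,0) (f=8, h=2) → closed; open now [(0,0) g=5 f=10, (0,1) g=4 f=10, (0,3) g=2 f=10, (0,4) g=1 f=10, (2,1) g=4 f=8, (2,2) g=3 f=8, (2,3) g=2 f=8, (2,4) g=1 f=8, (4,0) g=7 f=8]

order=[(2,0) → (3,0)]; open=[(0,0) g=5 f=10, (0,1) g=4 f=10, (0,3) g=2 f=10, (0,4) g=1 f=10, (2,1) g=4 f=8, (2,2) g=3 f=8, (2,3) g=2 f=8, (2,4) g=1 f=8, (4,0) g=7 f=8]; closed=[(1,0), (1,1), (1,2), (1,3), (1,4), (2,0), (3,0)]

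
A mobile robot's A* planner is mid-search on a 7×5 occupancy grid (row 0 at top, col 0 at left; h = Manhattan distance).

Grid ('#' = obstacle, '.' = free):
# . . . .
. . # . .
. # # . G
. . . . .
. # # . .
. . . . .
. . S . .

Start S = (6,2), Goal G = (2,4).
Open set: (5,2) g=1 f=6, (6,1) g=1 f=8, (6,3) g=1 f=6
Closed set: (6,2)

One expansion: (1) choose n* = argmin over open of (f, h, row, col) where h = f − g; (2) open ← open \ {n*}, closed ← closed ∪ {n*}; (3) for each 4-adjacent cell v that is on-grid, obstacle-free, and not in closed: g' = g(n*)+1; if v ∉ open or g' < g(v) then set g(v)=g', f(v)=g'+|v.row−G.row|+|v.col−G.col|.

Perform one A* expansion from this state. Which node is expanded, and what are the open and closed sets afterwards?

expanded=(5,2); open=[(5,1) g=2 f=8, (5,3) g=2 f=6, (6,1) g=1 f=8, (6,3) g=1 f=6]; closed=[(5,2), (6,2)]

step 1: expand (5,2) (f=6, h=5) → closed; open now [(5,1) g=2 f=8, (5,3) g=2 f=6, (6,1) g=1 f=8, (6,3) g=1 f=6]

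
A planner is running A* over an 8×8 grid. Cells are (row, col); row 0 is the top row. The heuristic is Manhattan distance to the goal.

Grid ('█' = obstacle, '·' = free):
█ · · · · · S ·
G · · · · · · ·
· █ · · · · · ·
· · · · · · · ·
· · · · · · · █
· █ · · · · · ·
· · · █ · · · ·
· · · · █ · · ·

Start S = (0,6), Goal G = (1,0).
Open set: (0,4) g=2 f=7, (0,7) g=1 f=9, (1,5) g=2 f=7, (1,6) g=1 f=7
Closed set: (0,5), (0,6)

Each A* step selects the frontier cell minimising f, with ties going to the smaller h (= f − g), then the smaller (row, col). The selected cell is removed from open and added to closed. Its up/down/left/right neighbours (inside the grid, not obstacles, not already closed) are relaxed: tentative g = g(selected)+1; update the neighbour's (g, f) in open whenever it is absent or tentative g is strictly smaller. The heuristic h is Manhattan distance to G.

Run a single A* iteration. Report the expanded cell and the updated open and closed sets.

step 1: expand (0,4) (f=7, h=5) → closed; open now [(0,3) g=3 f=7, (0,7) g=1 f=9, (1,4) g=3 f=7, (1,5) g=2 f=7, (1,6) g=1 f=7]

expanded=(0,4); open=[(0,3) g=3 f=7, (0,7) g=1 f=9, (1,4) g=3 f=7, (1,5) g=2 f=7, (1,6) g=1 f=7]; closed=[(0,4), (0,5), (0,6)]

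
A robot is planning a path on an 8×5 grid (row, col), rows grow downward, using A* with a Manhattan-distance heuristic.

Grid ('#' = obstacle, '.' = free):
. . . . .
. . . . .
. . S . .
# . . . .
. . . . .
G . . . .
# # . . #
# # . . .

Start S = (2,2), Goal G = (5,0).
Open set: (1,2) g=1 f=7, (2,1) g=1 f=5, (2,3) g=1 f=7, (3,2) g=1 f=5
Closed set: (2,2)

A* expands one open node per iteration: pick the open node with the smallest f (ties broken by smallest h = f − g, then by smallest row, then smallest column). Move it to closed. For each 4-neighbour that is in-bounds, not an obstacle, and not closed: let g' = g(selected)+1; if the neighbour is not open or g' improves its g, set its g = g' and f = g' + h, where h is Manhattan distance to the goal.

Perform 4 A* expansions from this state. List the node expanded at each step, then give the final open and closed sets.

step 1: expand (2,1) (f=5, h=4) → closed; open now [(1,1) g=2 f=7, (1,2) g=1 f=7, (2,0) g=2 f=5, (2,3) g=1 f=7, (3,1) g=2 f=5, (3,2) g=1 f=5]
step 2: expand (2,0) (f=5, h=3) → closed; open now [(1,0) g=3 f=7, (1,1) g=2 f=7, (1,2) g=1 f=7, (2,3) g=1 f=7, (3,1) g=2 f=5, (3,2) g=1 f=5]
step 3: expand (3,1) (f=5, h=3) → closed; open now [(1,0) g=3 f=7, (1,1) g=2 f=7, (1,2) g=1 f=7, (2,3) g=1 f=7, (3,2) g=1 f=5, (4,1) g=3 f=5]
step 4: expand (4,1) (f=5, h=2) → closed; open now [(1,0) g=3 f=7, (1,1) g=2 f=7, (1,2) g=1 f=7, (2,3) g=1 f=7, (3,2) g=1 f=5, (4,0) g=4 f=5, (4,2) g=4 f=7, (5,1) g=4 f=5]

order=[(2,1) → (2,0) → (3,1) → (4,1)]; open=[(1,0) g=3 f=7, (1,1) g=2 f=7, (1,2) g=1 f=7, (2,3) g=1 f=7, (3,2) g=1 f=5, (4,0) g=4 f=5, (4,2) g=4 f=7, (5,1) g=4 f=5]; closed=[(2,0), (2,1), (2,2), (3,1), (4,1)]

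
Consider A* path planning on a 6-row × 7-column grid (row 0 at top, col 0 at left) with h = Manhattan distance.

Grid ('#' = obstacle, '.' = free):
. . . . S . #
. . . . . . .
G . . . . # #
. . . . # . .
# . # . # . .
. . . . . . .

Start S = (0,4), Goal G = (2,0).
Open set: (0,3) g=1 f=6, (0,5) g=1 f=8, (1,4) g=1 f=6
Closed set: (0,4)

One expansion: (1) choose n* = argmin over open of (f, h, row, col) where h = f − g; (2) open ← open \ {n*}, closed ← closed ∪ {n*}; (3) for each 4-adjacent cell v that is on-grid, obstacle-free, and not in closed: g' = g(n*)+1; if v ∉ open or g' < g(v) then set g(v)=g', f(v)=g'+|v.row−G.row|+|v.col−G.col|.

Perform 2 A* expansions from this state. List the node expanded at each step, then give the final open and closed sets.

order=[(0,3) → (0,2)]; open=[(0,1) g=3 f=6, (0,5) g=1 f=8, (1,2) g=3 f=6, (1,3) g=2 f=6, (1,4) g=1 f=6]; closed=[(0,2), (0,3), (0,4)]

step 1: expand (0,3) (f=6, h=5) → closed; open now [(0,2) g=2 f=6, (0,5) g=1 f=8, (1,3) g=2 f=6, (1,4) g=1 f=6]
step 2: expand (0,2) (f=6, h=4) → closed; open now [(0,1) g=3 f=6, (0,5) g=1 f=8, (1,2) g=3 f=6, (1,3) g=2 f=6, (1,4) g=1 f=6]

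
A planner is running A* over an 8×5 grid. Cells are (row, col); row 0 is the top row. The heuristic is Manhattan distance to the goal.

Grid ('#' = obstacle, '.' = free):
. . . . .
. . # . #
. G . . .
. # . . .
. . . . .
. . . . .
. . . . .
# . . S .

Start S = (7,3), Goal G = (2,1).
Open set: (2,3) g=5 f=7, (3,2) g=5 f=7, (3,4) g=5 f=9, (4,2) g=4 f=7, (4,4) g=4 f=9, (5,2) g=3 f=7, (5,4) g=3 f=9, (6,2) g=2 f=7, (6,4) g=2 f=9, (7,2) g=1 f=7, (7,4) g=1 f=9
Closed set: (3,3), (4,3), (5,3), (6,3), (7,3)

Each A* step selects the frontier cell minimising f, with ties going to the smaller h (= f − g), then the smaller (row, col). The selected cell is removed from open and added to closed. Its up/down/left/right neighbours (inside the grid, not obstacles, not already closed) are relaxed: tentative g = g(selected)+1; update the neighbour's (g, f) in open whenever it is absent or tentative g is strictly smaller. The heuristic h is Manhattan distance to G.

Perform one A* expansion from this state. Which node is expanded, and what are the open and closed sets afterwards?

step 1: expand (2,3) (f=7, h=2) → closed; open now [(1,3) g=6 f=9, (2,2) g=6 f=7, (2,4) g=6 f=9, (3,2) g=5 f=7, (3,4) g=5 f=9, (4,2) g=4 f=7, (4,4) g=4 f=9, (5,2) g=3 f=7, (5,4) g=3 f=9, (6,2) g=2 f=7, (6,4) g=2 f=9, (7,2) g=1 f=7, (7,4) g=1 f=9]

expanded=(2,3); open=[(1,3) g=6 f=9, (2,2) g=6 f=7, (2,4) g=6 f=9, (3,2) g=5 f=7, (3,4) g=5 f=9, (4,2) g=4 f=7, (4,4) g=4 f=9, (5,2) g=3 f=7, (5,4) g=3 f=9, (6,2) g=2 f=7, (6,4) g=2 f=9, (7,2) g=1 f=7, (7,4) g=1 f=9]; closed=[(2,3), (3,3), (4,3), (5,3), (6,3), (7,3)]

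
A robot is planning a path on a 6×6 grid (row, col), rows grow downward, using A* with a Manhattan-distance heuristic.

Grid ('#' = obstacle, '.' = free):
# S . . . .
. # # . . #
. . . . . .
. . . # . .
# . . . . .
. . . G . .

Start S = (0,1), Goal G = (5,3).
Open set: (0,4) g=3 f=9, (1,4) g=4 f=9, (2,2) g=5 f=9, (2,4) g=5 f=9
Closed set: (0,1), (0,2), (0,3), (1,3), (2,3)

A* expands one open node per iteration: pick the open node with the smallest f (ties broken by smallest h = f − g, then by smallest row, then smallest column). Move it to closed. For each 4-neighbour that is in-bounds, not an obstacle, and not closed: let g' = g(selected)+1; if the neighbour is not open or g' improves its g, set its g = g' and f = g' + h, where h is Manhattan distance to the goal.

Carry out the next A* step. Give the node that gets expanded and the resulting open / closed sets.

step 1: expand (2,2) (f=9, h=4) → closed; open now [(0,4) g=3 f=9, (1,4) g=4 f=9, (2,1) g=6 f=11, (2,4) g=5 f=9, (3,2) g=6 f=9]

expanded=(2,2); open=[(0,4) g=3 f=9, (1,4) g=4 f=9, (2,1) g=6 f=11, (2,4) g=5 f=9, (3,2) g=6 f=9]; closed=[(0,1), (0,2), (0,3), (1,3), (2,2), (2,3)]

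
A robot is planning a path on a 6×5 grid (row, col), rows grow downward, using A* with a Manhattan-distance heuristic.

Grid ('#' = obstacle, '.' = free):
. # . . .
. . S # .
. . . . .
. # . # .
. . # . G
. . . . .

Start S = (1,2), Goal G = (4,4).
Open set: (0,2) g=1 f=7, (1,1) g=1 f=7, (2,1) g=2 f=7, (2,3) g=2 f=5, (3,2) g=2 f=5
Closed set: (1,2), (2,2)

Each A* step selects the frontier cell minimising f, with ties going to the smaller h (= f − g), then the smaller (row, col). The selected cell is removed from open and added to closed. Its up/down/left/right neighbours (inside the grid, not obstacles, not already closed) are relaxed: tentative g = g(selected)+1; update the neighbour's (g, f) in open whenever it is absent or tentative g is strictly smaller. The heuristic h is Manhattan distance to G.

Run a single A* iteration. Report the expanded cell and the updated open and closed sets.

step 1: expand (2,3) (f=5, h=3) → closed; open now [(0,2) g=1 f=7, (1,1) g=1 f=7, (2,1) g=2 f=7, (2,4) g=3 f=5, (3,2) g=2 f=5]

expanded=(2,3); open=[(0,2) g=1 f=7, (1,1) g=1 f=7, (2,1) g=2 f=7, (2,4) g=3 f=5, (3,2) g=2 f=5]; closed=[(1,2), (2,2), (2,3)]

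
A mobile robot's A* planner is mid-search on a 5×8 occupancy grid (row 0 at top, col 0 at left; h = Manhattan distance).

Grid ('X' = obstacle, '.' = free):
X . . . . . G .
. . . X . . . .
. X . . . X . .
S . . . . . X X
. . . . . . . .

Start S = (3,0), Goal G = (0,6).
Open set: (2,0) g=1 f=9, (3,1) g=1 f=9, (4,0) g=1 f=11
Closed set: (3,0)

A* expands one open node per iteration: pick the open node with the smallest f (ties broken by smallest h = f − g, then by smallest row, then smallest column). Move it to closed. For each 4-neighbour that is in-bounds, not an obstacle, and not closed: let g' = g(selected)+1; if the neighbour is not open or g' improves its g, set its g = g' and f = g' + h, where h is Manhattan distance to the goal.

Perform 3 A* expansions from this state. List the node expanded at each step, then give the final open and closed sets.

order=[(2,0) → (1,0) → (1,1)]; open=[(0,1) g=4 f=9, (1,2) g=4 f=9, (3,1) g=1 f=9, (4,0) g=1 f=11]; closed=[(1,0), (1,1), (2,0), (3,0)]

step 1: expand (2,0) (f=9, h=8) → closed; open now [(1,0) g=2 f=9, (3,1) g=1 f=9, (4,0) g=1 f=11]
step 2: expand (1,0) (f=9, h=7) → closed; open now [(1,1) g=3 f=9, (3,1) g=1 f=9, (4,0) g=1 f=11]
step 3: expand (1,1) (f=9, h=6) → closed; open now [(0,1) g=4 f=9, (1,2) g=4 f=9, (3,1) g=1 f=9, (4,0) g=1 f=11]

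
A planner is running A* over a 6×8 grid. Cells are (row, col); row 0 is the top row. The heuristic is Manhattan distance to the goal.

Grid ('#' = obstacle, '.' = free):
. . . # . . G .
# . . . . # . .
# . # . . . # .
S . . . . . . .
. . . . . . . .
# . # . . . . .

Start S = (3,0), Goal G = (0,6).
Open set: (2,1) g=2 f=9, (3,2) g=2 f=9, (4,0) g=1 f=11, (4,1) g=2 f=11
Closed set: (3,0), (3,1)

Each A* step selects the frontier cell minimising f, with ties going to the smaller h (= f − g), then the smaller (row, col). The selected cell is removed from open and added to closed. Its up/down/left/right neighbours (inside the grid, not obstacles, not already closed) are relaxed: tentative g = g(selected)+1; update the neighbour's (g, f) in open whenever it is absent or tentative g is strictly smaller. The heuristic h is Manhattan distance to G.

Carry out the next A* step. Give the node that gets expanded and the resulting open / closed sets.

step 1: expand (2,1) (f=9, h=7) → closed; open now [(1,1) g=3 f=9, (3,2) g=2 f=9, (4,0) g=1 f=11, (4,1) g=2 f=11]

expanded=(2,1); open=[(1,1) g=3 f=9, (3,2) g=2 f=9, (4,0) g=1 f=11, (4,1) g=2 f=11]; closed=[(2,1), (3,0), (3,1)]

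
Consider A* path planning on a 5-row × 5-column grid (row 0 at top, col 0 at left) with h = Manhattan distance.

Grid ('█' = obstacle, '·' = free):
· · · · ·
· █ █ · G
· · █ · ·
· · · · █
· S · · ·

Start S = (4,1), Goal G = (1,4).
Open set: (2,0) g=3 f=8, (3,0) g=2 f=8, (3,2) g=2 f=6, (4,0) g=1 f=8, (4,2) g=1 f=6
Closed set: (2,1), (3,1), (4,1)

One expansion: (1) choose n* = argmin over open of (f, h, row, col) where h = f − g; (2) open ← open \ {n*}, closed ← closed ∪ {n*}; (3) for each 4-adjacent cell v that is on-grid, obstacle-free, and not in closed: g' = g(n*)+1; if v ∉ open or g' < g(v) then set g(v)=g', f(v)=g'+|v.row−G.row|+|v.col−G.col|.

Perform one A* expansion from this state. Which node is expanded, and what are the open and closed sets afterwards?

step 1: expand (3,2) (f=6, h=4) → closed; open now [(2,0) g=3 f=8, (3,0) g=2 f=8, (3,3) g=3 f=6, (4,0) g=1 f=8, (4,2) g=1 f=6]

expanded=(3,2); open=[(2,0) g=3 f=8, (3,0) g=2 f=8, (3,3) g=3 f=6, (4,0) g=1 f=8, (4,2) g=1 f=6]; closed=[(2,1), (3,1), (3,2), (4,1)]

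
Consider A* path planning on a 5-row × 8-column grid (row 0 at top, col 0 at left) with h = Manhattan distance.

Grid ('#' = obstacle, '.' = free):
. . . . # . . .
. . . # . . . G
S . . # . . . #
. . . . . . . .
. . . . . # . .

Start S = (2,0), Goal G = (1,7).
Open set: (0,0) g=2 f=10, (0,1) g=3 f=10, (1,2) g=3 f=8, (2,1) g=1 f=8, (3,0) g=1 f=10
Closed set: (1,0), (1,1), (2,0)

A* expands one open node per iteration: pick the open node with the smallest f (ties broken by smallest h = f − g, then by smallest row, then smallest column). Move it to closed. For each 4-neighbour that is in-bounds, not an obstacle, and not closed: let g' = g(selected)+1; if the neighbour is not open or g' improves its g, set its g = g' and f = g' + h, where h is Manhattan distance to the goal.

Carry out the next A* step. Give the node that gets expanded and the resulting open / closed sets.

expanded=(1,2); open=[(0,0) g=2 f=10, (0,1) g=3 f=10, (0,2) g=4 f=10, (2,1) g=1 f=8, (2,2) g=4 f=10, (3,0) g=1 f=10]; closed=[(1,0), (1,1), (1,2), (2,0)]

step 1: expand (1,2) (f=8, h=5) → closed; open now [(0,0) g=2 f=10, (0,1) g=3 f=10, (0,2) g=4 f=10, (2,1) g=1 f=8, (2,2) g=4 f=10, (3,0) g=1 f=10]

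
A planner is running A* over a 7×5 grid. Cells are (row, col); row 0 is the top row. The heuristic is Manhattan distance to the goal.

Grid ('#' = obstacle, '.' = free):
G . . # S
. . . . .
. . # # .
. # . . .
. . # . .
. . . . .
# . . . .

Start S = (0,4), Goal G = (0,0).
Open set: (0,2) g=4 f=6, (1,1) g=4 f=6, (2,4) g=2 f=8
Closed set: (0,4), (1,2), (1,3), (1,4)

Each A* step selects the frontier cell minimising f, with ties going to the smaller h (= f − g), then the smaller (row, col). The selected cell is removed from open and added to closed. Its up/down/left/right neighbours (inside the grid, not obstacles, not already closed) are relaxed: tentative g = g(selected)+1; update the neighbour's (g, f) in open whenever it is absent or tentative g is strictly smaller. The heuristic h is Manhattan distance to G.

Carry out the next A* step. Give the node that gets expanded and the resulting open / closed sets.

expanded=(0,2); open=[(0,1) g=5 f=6, (1,1) g=4 f=6, (2,4) g=2 f=8]; closed=[(0,2), (0,4), (1,2), (1,3), (1,4)]

step 1: expand (0,2) (f=6, h=2) → closed; open now [(0,1) g=5 f=6, (1,1) g=4 f=6, (2,4) g=2 f=8]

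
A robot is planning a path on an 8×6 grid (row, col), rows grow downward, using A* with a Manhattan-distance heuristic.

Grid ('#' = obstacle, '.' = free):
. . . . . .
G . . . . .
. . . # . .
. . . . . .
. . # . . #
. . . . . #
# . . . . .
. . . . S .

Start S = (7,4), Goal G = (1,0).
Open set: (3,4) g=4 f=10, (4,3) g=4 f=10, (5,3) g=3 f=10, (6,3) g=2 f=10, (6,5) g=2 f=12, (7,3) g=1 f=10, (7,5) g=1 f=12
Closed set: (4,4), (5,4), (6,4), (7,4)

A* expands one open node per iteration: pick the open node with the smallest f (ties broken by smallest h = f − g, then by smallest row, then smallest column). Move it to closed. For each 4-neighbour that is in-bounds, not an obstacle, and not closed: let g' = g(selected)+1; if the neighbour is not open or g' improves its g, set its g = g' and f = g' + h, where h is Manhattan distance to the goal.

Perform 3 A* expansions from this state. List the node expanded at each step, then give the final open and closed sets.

step 1: expand (3,4) (f=10, h=6) → closed; open now [(2,4) g=5 f=10, (3,3) g=5 f=10, (3,5) g=5 f=12, (4,3) g=4 f=10, (5,3) g=3 f=10, (6,3) g=2 f=10, (6,5) g=2 f=12, (7,3) g=1 f=10, (7,5) g=1 f=12]
step 2: expand (2,4) (f=10, h=5) → closed; open now [(1,4) g=6 f=10, (2,5) g=6 f=12, (3,3) g=5 f=10, (3,5) g=5 f=12, (4,3) g=4 f=10, (5,3) g=3 f=10, (6,3) g=2 f=10, (6,5) g=2 f=12, (7,3) g=1 f=10, (7,5) g=1 f=12]
step 3: expand (1,4) (f=10, h=4) → closed; open now [(0,4) g=7 f=12, (1,3) g=7 f=10, (1,5) g=7 f=12, (2,5) g=6 f=12, (3,3) g=5 f=10, (3,5) g=5 f=12, (4,3) g=4 f=10, (5,3) g=3 f=10, (6,3) g=2 f=10, (6,5) g=2 f=12, (7,3) g=1 f=10, (7,5) g=1 f=12]

order=[(3,4) → (2,4) → (1,4)]; open=[(0,4) g=7 f=12, (1,3) g=7 f=10, (1,5) g=7 f=12, (2,5) g=6 f=12, (3,3) g=5 f=10, (3,5) g=5 f=12, (4,3) g=4 f=10, (5,3) g=3 f=10, (6,3) g=2 f=10, (6,5) g=2 f=12, (7,3) g=1 f=10, (7,5) g=1 f=12]; closed=[(1,4), (2,4), (3,4), (4,4), (5,4), (6,4), (7,4)]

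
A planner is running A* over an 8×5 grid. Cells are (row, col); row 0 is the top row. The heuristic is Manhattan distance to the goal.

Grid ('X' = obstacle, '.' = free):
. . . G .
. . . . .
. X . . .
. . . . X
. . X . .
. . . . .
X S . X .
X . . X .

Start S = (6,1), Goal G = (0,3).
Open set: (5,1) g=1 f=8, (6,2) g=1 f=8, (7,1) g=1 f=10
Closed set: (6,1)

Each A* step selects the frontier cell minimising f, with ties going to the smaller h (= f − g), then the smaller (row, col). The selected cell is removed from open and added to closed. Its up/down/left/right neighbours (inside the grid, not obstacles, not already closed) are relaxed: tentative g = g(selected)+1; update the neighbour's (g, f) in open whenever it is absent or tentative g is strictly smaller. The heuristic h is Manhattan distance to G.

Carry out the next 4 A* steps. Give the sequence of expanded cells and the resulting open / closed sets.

step 1: expand (5,1) (f=8, h=7) → closed; open now [(4,1) g=2 f=8, (5,0) g=2 f=10, (5,2) g=2 f=8, (6,2) g=1 f=8, (7,1) g=1 f=10]
step 2: expand (4,1) (f=8, h=6) → closed; open now [(3,1) g=3 f=8, (4,0) g=3 f=10, (5,0) g=2 f=10, (5,2) g=2 f=8, (6,2) g=1 f=8, (7,1) g=1 f=10]
step 3: expand (3,1) (f=8, h=5) → closed; open now [(3,0) g=4 f=10, (3,2) g=4 f=8, (4,0) g=3 f=10, (5,0) g=2 f=10, (5,2) g=2 f=8, (6,2) g=1 f=8, (7,1) g=1 f=10]
step 4: expand (3,2) (f=8, h=4) → closed; open now [(2,2) g=5 f=8, (3,0) g=4 f=10, (3,3) g=5 f=8, (4,0) g=3 f=10, (5,0) g=2 f=10, (5,2) g=2 f=8, (6,2) g=1 f=8, (7,1) g=1 f=10]

order=[(5,1) → (4,1) → (3,1) → (3,2)]; open=[(2,2) g=5 f=8, (3,0) g=4 f=10, (3,3) g=5 f=8, (4,0) g=3 f=10, (5,0) g=2 f=10, (5,2) g=2 f=8, (6,2) g=1 f=8, (7,1) g=1 f=10]; closed=[(3,1), (3,2), (4,1), (5,1), (6,1)]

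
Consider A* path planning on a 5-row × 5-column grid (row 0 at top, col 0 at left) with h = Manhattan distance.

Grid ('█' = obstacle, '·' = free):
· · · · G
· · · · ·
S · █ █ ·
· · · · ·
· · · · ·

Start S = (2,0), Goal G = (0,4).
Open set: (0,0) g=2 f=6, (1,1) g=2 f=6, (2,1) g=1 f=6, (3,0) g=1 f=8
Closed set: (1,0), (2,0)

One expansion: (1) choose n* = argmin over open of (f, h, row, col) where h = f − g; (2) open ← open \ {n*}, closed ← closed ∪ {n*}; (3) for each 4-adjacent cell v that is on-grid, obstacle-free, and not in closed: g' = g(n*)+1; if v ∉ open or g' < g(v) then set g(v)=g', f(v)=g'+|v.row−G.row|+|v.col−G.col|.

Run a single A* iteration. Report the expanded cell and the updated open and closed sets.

step 1: expand (0,0) (f=6, h=4) → closed; open now [(0,1) g=3 f=6, (1,1) g=2 f=6, (2,1) g=1 f=6, (3,0) g=1 f=8]

expanded=(0,0); open=[(0,1) g=3 f=6, (1,1) g=2 f=6, (2,1) g=1 f=6, (3,0) g=1 f=8]; closed=[(0,0), (1,0), (2,0)]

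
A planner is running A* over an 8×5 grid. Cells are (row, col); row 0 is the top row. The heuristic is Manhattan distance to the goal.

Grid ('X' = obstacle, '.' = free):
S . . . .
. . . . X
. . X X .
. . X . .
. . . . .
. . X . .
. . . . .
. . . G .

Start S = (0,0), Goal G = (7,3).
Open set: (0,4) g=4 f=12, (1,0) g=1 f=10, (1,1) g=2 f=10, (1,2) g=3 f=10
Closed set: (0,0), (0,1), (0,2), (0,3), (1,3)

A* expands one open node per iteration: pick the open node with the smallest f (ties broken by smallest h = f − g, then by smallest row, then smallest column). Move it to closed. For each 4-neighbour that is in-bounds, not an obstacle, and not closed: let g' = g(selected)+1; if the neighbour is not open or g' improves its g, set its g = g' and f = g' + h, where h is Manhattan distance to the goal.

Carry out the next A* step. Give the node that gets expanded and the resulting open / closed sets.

expanded=(1,2); open=[(0,4) g=4 f=12, (1,0) g=1 f=10, (1,1) g=2 f=10]; closed=[(0,0), (0,1), (0,2), (0,3), (1,2), (1,3)]

step 1: expand (1,2) (f=10, h=7) → closed; open now [(0,4) g=4 f=12, (1,0) g=1 f=10, (1,1) g=2 f=10]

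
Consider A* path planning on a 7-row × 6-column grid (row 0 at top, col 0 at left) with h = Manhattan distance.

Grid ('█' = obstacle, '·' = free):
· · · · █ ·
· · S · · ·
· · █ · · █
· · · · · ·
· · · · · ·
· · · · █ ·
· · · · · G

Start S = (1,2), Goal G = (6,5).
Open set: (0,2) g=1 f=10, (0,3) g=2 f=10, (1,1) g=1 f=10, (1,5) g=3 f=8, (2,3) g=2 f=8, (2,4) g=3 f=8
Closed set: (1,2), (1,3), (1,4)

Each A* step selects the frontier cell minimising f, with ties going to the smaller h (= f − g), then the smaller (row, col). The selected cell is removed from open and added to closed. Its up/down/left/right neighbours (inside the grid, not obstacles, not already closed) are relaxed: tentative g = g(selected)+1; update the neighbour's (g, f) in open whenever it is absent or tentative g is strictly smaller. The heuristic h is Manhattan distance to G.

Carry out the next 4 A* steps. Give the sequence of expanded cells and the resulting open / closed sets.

step 1: expand (1,5) (f=8, h=5) → closed; open now [(0,2) g=1 f=10, (0,3) g=2 f=10, (0,5) g=4 f=10, (1,1) g=1 f=10, (2,3) g=2 f=8, (2,4) g=3 f=8]
step 2: expand (2,4) (f=8, h=5) → closed; open now [(0,2) g=1 f=10, (0,3) g=2 f=10, (0,5) g=4 f=10, (1,1) g=1 f=10, (2,3) g=2 f=8, (3,4) g=4 f=8]
step 3: expand (3,4) (f=8, h=4) → closed; open now [(0,2) g=1 f=10, (0,3) g=2 f=10, (0,5) g=4 f=10, (1,1) g=1 f=10, (2,3) g=2 f=8, (3,3) g=5 f=10, (3,5) g=5 f=8, (4,4) g=5 f=8]
step 4: expand (3,5) (f=8, h=3) → closed; open now [(0,2) g=1 f=10, (0,3) g=2 f=10, (0,5) g=4 f=10, (1,1) g=1 f=10, (2,3) g=2 f=8, (3,3) g=5 f=10, (4,4) g=5 f=8, (4,5) g=6 f=8]

order=[(1,5) → (2,4) → (3,4) → (3,5)]; open=[(0,2) g=1 f=10, (0,3) g=2 f=10, (0,5) g=4 f=10, (1,1) g=1 f=10, (2,3) g=2 f=8, (3,3) g=5 f=10, (4,4) g=5 f=8, (4,5) g=6 f=8]; closed=[(1,2), (1,3), (1,4), (1,5), (2,4), (3,4), (3,5)]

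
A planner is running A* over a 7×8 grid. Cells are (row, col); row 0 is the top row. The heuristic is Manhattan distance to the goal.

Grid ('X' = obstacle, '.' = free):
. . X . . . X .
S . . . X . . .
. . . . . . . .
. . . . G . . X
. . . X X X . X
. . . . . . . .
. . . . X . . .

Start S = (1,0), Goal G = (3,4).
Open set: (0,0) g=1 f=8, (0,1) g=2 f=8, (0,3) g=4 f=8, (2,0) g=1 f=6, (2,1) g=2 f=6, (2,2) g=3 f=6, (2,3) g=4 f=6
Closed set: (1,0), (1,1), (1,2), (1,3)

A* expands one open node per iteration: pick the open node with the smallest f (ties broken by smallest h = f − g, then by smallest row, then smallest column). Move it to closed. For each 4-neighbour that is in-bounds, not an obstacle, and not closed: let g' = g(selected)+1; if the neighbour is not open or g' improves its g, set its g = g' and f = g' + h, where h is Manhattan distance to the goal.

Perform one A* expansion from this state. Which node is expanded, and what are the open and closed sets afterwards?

expanded=(2,3); open=[(0,0) g=1 f=8, (0,1) g=2 f=8, (0,3) g=4 f=8, (2,0) g=1 f=6, (2,1) g=2 f=6, (2,2) g=3 f=6, (2,4) g=5 f=6, (3,3) g=5 f=6]; closed=[(1,0), (1,1), (1,2), (1,3), (2,3)]

step 1: expand (2,3) (f=6, h=2) → closed; open now [(0,0) g=1 f=8, (0,1) g=2 f=8, (0,3) g=4 f=8, (2,0) g=1 f=6, (2,1) g=2 f=6, (2,2) g=3 f=6, (2,4) g=5 f=6, (3,3) g=5 f=6]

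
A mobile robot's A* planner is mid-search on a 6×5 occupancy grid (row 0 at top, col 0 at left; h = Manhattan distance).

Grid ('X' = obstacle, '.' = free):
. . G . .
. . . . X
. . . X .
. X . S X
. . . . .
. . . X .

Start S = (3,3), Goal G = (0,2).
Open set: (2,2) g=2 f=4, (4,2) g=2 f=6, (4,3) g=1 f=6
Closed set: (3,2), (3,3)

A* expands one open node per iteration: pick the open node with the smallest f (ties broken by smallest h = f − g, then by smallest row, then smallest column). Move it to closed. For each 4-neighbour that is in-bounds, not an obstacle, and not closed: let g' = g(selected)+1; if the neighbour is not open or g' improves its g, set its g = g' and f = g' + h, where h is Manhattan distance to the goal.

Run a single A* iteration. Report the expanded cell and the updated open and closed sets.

expanded=(2,2); open=[(1,2) g=3 f=4, (2,1) g=3 f=6, (4,2) g=2 f=6, (4,3) g=1 f=6]; closed=[(2,2), (3,2), (3,3)]

step 1: expand (2,2) (f=4, h=2) → closed; open now [(1,2) g=3 f=4, (2,1) g=3 f=6, (4,2) g=2 f=6, (4,3) g=1 f=6]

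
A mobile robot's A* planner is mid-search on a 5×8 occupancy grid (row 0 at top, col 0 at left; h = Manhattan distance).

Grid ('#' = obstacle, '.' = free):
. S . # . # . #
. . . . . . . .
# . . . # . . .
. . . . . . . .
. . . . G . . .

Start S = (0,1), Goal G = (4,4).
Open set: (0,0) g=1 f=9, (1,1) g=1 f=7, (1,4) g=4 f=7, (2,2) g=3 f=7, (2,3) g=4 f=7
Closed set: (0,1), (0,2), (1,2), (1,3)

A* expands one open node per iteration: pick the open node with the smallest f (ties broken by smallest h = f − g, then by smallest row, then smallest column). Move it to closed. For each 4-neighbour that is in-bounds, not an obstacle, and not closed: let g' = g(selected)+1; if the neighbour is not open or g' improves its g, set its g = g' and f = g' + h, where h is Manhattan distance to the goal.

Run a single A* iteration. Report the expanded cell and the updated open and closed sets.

expanded=(1,4); open=[(0,0) g=1 f=9, (0,4) g=5 f=9, (1,1) g=1 f=7, (1,5) g=5 f=9, (2,2) g=3 f=7, (2,3) g=4 f=7]; closed=[(0,1), (0,2), (1,2), (1,3), (1,4)]

step 1: expand (1,4) (f=7, h=3) → closed; open now [(0,0) g=1 f=9, (0,4) g=5 f=9, (1,1) g=1 f=7, (1,5) g=5 f=9, (2,2) g=3 f=7, (2,3) g=4 f=7]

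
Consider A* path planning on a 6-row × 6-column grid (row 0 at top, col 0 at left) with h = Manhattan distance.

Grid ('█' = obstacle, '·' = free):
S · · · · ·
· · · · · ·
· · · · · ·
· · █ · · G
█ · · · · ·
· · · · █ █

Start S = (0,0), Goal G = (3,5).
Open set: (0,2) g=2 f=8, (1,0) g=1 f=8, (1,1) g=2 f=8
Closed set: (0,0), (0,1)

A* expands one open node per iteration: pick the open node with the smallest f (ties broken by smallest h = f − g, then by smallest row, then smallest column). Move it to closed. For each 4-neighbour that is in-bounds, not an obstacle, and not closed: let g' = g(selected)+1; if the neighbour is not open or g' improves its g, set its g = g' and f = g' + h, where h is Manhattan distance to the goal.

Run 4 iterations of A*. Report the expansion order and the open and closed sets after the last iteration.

order=[(0,2) → (0,3) → (0,4) → (0,5)]; open=[(1,0) g=1 f=8, (1,1) g=2 f=8, (1,2) g=3 f=8, (1,3) g=4 f=8, (1,4) g=5 f=8, (1,5) g=6 f=8]; closed=[(0,0), (0,1), (0,2), (0,3), (0,4), (0,5)]

step 1: expand (0,2) (f=8, h=6) → closed; open now [(0,3) g=3 f=8, (1,0) g=1 f=8, (1,1) g=2 f=8, (1,2) g=3 f=8]
step 2: expand (0,3) (f=8, h=5) → closed; open now [(0,4) g=4 f=8, (1,0) g=1 f=8, (1,1) g=2 f=8, (1,2) g=3 f=8, (1,3) g=4 f=8]
step 3: expand (0,4) (f=8, h=4) → closed; open now [(0,5) g=5 f=8, (1,0) g=1 f=8, (1,1) g=2 f=8, (1,2) g=3 f=8, (1,3) g=4 f=8, (1,4) g=5 f=8]
step 4: expand (0,5) (f=8, h=3) → closed; open now [(1,0) g=1 f=8, (1,1) g=2 f=8, (1,2) g=3 f=8, (1,3) g=4 f=8, (1,4) g=5 f=8, (1,5) g=6 f=8]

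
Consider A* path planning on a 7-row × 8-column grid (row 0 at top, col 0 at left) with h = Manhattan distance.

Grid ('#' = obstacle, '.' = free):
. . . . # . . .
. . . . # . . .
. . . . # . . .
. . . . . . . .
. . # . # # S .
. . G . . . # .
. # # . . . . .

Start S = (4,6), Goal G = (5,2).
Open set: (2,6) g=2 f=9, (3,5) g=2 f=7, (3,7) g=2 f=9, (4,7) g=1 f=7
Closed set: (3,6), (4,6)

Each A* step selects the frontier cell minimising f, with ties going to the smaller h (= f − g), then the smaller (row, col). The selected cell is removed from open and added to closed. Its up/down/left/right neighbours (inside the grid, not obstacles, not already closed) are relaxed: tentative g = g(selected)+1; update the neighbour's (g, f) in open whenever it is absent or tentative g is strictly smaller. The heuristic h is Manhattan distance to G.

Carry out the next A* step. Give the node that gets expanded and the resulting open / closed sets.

expanded=(3,5); open=[(2,5) g=3 f=9, (2,6) g=2 f=9, (3,4) g=3 f=7, (3,7) g=2 f=9, (4,7) g=1 f=7]; closed=[(3,5), (3,6), (4,6)]

step 1: expand (3,5) (f=7, h=5) → closed; open now [(2,5) g=3 f=9, (2,6) g=2 f=9, (3,4) g=3 f=7, (3,7) g=2 f=9, (4,7) g=1 f=7]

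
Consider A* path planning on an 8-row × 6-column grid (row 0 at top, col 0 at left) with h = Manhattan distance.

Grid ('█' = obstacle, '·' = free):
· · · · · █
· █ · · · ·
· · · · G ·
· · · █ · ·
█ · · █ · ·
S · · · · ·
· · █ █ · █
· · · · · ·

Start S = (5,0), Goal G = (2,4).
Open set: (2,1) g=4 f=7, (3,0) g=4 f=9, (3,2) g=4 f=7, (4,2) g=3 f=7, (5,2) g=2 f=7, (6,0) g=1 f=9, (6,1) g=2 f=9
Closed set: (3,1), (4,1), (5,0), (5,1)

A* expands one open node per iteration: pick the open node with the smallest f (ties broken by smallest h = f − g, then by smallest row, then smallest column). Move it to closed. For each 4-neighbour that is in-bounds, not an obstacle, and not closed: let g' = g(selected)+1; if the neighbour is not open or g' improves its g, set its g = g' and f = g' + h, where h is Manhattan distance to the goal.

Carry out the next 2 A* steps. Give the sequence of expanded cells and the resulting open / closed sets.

order=[(2,1) → (2,2)]; open=[(1,2) g=6 f=9, (2,0) g=5 f=9, (2,3) g=6 f=7, (3,0) g=4 f=9, (3,2) g=4 f=7, (4,2) g=3 f=7, (5,2) g=2 f=7, (6,0) g=1 f=9, (6,1) g=2 f=9]; closed=[(2,1), (2,2), (3,1), (4,1), (5,0), (5,1)]

step 1: expand (2,1) (f=7, h=3) → closed; open now [(2,0) g=5 f=9, (2,2) g=5 f=7, (3,0) g=4 f=9, (3,2) g=4 f=7, (4,2) g=3 f=7, (5,2) g=2 f=7, (6,0) g=1 f=9, (6,1) g=2 f=9]
step 2: expand (2,2) (f=7, h=2) → closed; open now [(1,2) g=6 f=9, (2,0) g=5 f=9, (2,3) g=6 f=7, (3,0) g=4 f=9, (3,2) g=4 f=7, (4,2) g=3 f=7, (5,2) g=2 f=7, (6,0) g=1 f=9, (6,1) g=2 f=9]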